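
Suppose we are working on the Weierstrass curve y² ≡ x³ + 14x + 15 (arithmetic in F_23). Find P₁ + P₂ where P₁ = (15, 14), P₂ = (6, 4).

(15, 14) + (6, 4). λ = (4 - 14)/(6 - 15) ≡ 13/14 mod 23. 14⁻¹ ≡ 5 (mod 23) since 14·5 = 70 ≡ 1, so λ ≡ 19.
  x = λ² - 15 - 6 = 361 - 21 ≡ 18; y = λ·(15 - 18) - 14 ≡ 21. → (18, 21)

(18, 21)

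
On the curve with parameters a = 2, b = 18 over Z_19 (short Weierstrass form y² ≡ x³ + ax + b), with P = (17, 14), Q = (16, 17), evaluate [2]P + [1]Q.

(5, 1)

First 2P:
Repeated addition: build up to 2P.
2P: tangent at (17, 14): λ = (3·17² + 2)/(2·14) ≡ 14/9. 9⁻¹ ≡ 17 (mod 19), so λ ≡ 14·17 ≡ 10.
  x = λ² - 17 - 17 = 100 - 34 ≡ 9; y = λ·(17 - 9) - 14 ≡ 9. → (9, 9)
2P = (9, 9).
Finally 2P + Q:
(9, 9) + (16, 17). λ = (17 - 9)/(16 - 9) ≡ 8/7 mod 19. 7⁻¹ ≡ 11 (mod 19) since 7·11 = 77 ≡ 1, so λ ≡ 12.
  x = λ² - 9 - 16 = 144 - 25 ≡ 5; y = λ·(9 - 5) - 9 ≡ 1. → (5, 1)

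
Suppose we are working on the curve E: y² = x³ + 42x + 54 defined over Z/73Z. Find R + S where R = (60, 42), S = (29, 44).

(33, 1)

(60, 42) + (29, 44). λ = (44 - 42)/(29 - 60) ≡ 2/42 mod 73. 42⁻¹ ≡ 40 (mod 73), so λ ≡ 7.
  x = λ² - 60 - 29 = 49 - 89 ≡ 33; y = λ·(60 - 33) - 42 ≡ 1. → (33, 1)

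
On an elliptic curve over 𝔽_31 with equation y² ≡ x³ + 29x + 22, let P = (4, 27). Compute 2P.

tangent at (4, 27): λ = (3·4² + 29)/(2·27) ≡ 15/23. 23⁻¹ ≡ 27 (mod 31), so λ ≡ 15·27 ≡ 2.
  x = λ² - 4 - 4 = 4 - 8 ≡ 27; y = λ·(4 - 27) - 27 ≡ 20. → (27, 20)

(27, 20)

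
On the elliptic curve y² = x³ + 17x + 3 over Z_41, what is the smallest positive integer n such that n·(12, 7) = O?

3

2P: tangent at (12, 7): λ = (3·12² + 17)/(2·7) ≡ 39/14. 14⁻¹ ≡ 3 (mod 41), so λ ≡ 39·3 ≡ 35.
  x = λ² - 12 - 12 = 1225 - 24 ≡ 12; y = λ·(12 - 12) - 7 ≡ 34. → (12, 34)
3P: (12, 34) + (12, 7): same x and y₁ ≡ -y₂, so the sum is O.
3P = O, so the order is 3.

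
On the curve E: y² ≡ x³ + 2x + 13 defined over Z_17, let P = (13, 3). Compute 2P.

tangent at (13, 3): λ = (3·13² + 2)/(2·3) ≡ 16/6. 6⁻¹ ≡ 3 (mod 17) since 6·3 = 18 ≡ 1, so λ ≡ 16·3 ≡ 14.
  x = λ² - 13 - 13 = 196 - 26 ≡ 0; y = λ·(13 - 0) - 3 ≡ 9. → (0, 9)

(0, 9)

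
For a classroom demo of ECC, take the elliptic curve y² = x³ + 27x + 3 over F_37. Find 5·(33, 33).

(2, 19)

Write G = (33, 33).
Repeated addition: build up to 5G.
2G: tangent at (33, 33): λ = (3·33² + 27)/(2·33) ≡ 1/29. 29⁻¹ ≡ 23 (mod 37), so λ ≡ 1·23 ≡ 23.
  x = λ² - 33 - 33 = 529 - 66 ≡ 19; y = λ·(33 - 19) - 33 ≡ 30. → (19, 30)
3G: (19, 30) + (33, 33). λ = (33 - 30)/(33 - 19) ≡ 3/14 mod 37. 14⁻¹ ≡ 8 (mod 37), so λ ≡ 24.
  x = λ² - 19 - 33 = 576 - 52 ≡ 6; y = λ·(19 - 6) - 30 ≡ 23. → (6, 23)
4G: (6, 23) + (33, 33). λ = (33 - 23)/(33 - 6) ≡ 10/27 mod 37. 27⁻¹ ≡ 11 (mod 37), so λ ≡ 36.
  x = λ² - 6 - 33 = 1296 - 39 ≡ 36; y = λ·(6 - 36) - 23 ≡ 7. → (36, 7)
5G: (36, 7) + (33, 33). λ = (33 - 7)/(33 - 36) ≡ 26/34 mod 37. 34⁻¹ ≡ 12 (mod 37), so λ ≡ 16.
  x = λ² - 36 - 33 = 256 - 69 ≡ 2; y = λ·(36 - 2) - 7 ≡ 19. → (2, 19)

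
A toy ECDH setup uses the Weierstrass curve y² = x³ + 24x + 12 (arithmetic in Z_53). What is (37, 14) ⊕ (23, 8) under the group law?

(4, 38)

(37, 14) + (23, 8). λ = (8 - 14)/(23 - 37) ≡ 47/39 mod 53. 39⁻¹ ≡ 34 (mod 53) since 39·34 = 1326 ≡ 1, so λ ≡ 8.
  x = λ² - 37 - 23 = 64 - 60 ≡ 4; y = λ·(37 - 4) - 14 ≡ 38. → (4, 38)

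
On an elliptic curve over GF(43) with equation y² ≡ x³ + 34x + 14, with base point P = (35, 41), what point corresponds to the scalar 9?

Double-and-add on 9 = (1001)₂. Start with P = (35, 41) for the leading 1-bit.
double: tangent at (35, 41): λ = (3·35² + 34)/(2·41) ≡ 11/39. 39⁻¹ ≡ 32 (mod 43), so λ ≡ 11·32 ≡ 8.
  x = λ² - 35 - 35 = 64 - 70 ≡ 37; y = λ·(35 - 37) - 41 ≡ 29. → (37, 29)
double: tangent at (37, 29): λ = (3·37² + 34)/(2·29) ≡ 13/15. 15⁻¹ ≡ 23 (mod 43), so λ ≡ 13·23 ≡ 41.
  x = λ² - 37 - 37 = 1681 - 74 ≡ 16; y = λ·(37 - 16) - 29 ≡ 15. → (16, 15)
double: tangent at (16, 15): λ = (3·16² + 34)/(2·15) ≡ 28/30. 30⁻¹ ≡ 33 (mod 43) since 30·33 = 990 ≡ 1, so λ ≡ 28·33 ≡ 21.
  x = λ² - 16 - 16 = 441 - 32 ≡ 22; y = λ·(16 - 22) - 15 ≡ 31. → (22, 31)
add P: (22, 31) + (35, 41). λ = (41 - 31)/(35 - 22) ≡ 10/13 mod 43. 13⁻¹ ≡ 10 (mod 43), so λ ≡ 14.
  x = λ² - 22 - 35 = 196 - 57 ≡ 10; y = λ·(22 - 10) - 31 ≡ 8. → (10, 8)

(10, 8)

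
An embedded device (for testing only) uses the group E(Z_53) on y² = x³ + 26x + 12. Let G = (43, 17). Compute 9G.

(32, 40)

Double-and-add on 9 = (1001)₂. Start with G = (43, 17) for the leading 1-bit.
double: tangent at (43, 17): λ = (3·43² + 26)/(2·17) ≡ 8/34. 34⁻¹ ≡ 39 (mod 53), so λ ≡ 8·39 ≡ 47.
  x = λ² - 43 - 43 = 2209 - 86 ≡ 3; y = λ·(43 - 3) - 17 ≡ 8. → (3, 8)
double: tangent at (3, 8): λ = (3·3² + 26)/(2·8) ≡ 0/16. 16⁻¹ ≡ 10 (mod 53) since 16·10 = 160 ≡ 1, so λ ≡ 0·10 ≡ 0.
  x = λ² - 3 - 3 = 0 - 6 ≡ 47; y = λ·(3 - 47) - 8 ≡ 45. → (47, 45)
double: tangent at (47, 45): λ = (3·47² + 26)/(2·45) ≡ 28/37. 37⁻¹ ≡ 43 (mod 53) since 37·43 = 1591 ≡ 1, so λ ≡ 28·43 ≡ 38.
  x = λ² - 47 - 47 = 1444 - 94 ≡ 25; y = λ·(47 - 25) - 45 ≡ 49. → (25, 49)
add G: (25, 49) + (43, 17). λ = (17 - 49)/(43 - 25) ≡ 21/18 mod 53. 18⁻¹ ≡ 3 (mod 53), so λ ≡ 10.
  x = λ² - 25 - 43 = 100 - 68 ≡ 32; y = λ·(25 - 32) - 49 ≡ 40. → (32, 40)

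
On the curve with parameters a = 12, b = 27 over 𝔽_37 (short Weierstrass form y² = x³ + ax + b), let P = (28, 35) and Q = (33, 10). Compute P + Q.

(28, 35) + (33, 10). λ = (10 - 35)/(33 - 28) ≡ 12/5 mod 37. 5⁻¹ ≡ 15 (mod 37), so λ ≡ 32.
  x = λ² - 28 - 33 = 1024 - 61 ≡ 1; y = λ·(28 - 1) - 35 ≡ 15. → (1, 15)

(1, 15)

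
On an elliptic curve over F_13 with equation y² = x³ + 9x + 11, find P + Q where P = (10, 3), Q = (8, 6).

(10, 3) + (8, 6). λ = (6 - 3)/(8 - 10) ≡ 3/11 mod 13. 11⁻¹ ≡ 6 (mod 13), so λ ≡ 5.
  x = λ² - 10 - 8 = 25 - 18 ≡ 7; y = λ·(10 - 7) - 3 ≡ 12. → (7, 12)

(7, 12)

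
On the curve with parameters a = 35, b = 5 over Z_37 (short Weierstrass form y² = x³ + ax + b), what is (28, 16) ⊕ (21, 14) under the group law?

(28, 16) + (21, 14). λ = (14 - 16)/(21 - 28) ≡ 35/30 mod 37. 30⁻¹ ≡ 21 (mod 37) since 30·21 = 630 ≡ 1, so λ ≡ 32.
  x = λ² - 28 - 21 = 1024 - 49 ≡ 13; y = λ·(28 - 13) - 16 ≡ 20. → (13, 20)

(13, 20)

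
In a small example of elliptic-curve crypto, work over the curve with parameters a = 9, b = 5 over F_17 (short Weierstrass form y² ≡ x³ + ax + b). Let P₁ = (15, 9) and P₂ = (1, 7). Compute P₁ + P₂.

(9, 4)

(15, 9) + (1, 7). λ = (7 - 9)/(1 - 15) ≡ 15/3 mod 17. 3⁻¹ ≡ 6 (mod 17), so λ ≡ 5.
  x = λ² - 15 - 1 = 25 - 16 ≡ 9; y = λ·(15 - 9) - 9 ≡ 4. → (9, 4)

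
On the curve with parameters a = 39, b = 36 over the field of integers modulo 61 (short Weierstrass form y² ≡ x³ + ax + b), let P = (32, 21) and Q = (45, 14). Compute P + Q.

(11, 24)

(32, 21) + (45, 14). λ = (14 - 21)/(45 - 32) ≡ 54/13 mod 61. 13⁻¹ ≡ 47 (mod 61), so λ ≡ 37.
  x = λ² - 32 - 45 = 1369 - 77 ≡ 11; y = λ·(32 - 11) - 21 ≡ 24. → (11, 24)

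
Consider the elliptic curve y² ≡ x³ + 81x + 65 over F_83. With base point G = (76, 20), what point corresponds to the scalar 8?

(76, 63)

Double-and-add on 8 = (1000)₂. Start with G = (76, 20) for the leading 1-bit.
double: tangent at (76, 20): λ = (3·76² + 81)/(2·20) ≡ 62/40. 40⁻¹ ≡ 27 (mod 83), so λ ≡ 62·27 ≡ 14.
  x = λ² - 76 - 76 = 196 - 152 ≡ 44; y = λ·(76 - 44) - 20 ≡ 13. → (44, 13)
double: tangent at (44, 13): λ = (3·44² + 81)/(2·13) ≡ 79/26. 26⁻¹ ≡ 16 (mod 83), so λ ≡ 79·16 ≡ 19.
  x = λ² - 44 - 44 = 361 - 88 ≡ 24; y = λ·(44 - 24) - 13 ≡ 35. → (24, 35)
double: tangent at (24, 35): λ = (3·24² + 81)/(2·35) ≡ 66/70. 70⁻¹ ≡ 51 (mod 83), so λ ≡ 66·51 ≡ 46.
  x = λ² - 24 - 24 = 2116 - 48 ≡ 76; y = λ·(24 - 76) - 35 ≡ 63. → (76, 63)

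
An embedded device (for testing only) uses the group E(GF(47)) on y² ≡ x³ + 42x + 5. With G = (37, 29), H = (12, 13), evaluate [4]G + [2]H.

O

First 4G:
Repeated addition: build up to 4G.
2G: tangent at (37, 29): λ = (3·37² + 42)/(2·29) ≡ 13/11. 11⁻¹ ≡ 30 (mod 47) since 11·30 = 330 ≡ 1, so λ ≡ 13·30 ≡ 14.
  x = λ² - 37 - 37 = 196 - 74 ≡ 28; y = λ·(37 - 28) - 29 ≡ 3. → (28, 3)
3G: (28, 3) + (37, 29). λ = (29 - 3)/(37 - 28) ≡ 26/9 mod 47. 9⁻¹ ≡ 21 (mod 47), so λ ≡ 29.
  x = λ² - 28 - 37 = 841 - 65 ≡ 24; y = λ·(28 - 24) - 3 ≡ 19. → (24, 19)
4G: (24, 19) + (37, 29). λ = (29 - 19)/(37 - 24) ≡ 10/13 mod 47. 13⁻¹ ≡ 29 (mod 47) since 13·29 = 377 ≡ 1, so λ ≡ 8.
  x = λ² - 24 - 37 = 64 - 61 ≡ 3; y = λ·(24 - 3) - 19 ≡ 8. → (3, 8)
4G = (3, 8).
Next 2H:
Repeated addition: build up to 2H.
2H: tangent at (12, 13): λ = (3·12² + 42)/(2·13) ≡ 4/26. 26⁻¹ ≡ 38 (mod 47), so λ ≡ 4·38 ≡ 11.
  x = λ² - 12 - 12 = 121 - 24 ≡ 3; y = λ·(12 - 3) - 13 ≡ 39. → (3, 39)
2H = (3, 39).
Finally 4G + 2H:
(3, 8) + (3, 39): same x and y₁ ≡ -y₂, so the sum is O.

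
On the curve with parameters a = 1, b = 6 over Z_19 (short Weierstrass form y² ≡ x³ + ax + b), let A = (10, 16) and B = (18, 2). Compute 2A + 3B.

First 2A:
Repeated addition: build up to 2A.
2A: tangent at (10, 16): λ = (3·10² + 1)/(2·16) ≡ 16/13. 13⁻¹ ≡ 3 (mod 19) since 13·3 = 39 ≡ 1, so λ ≡ 16·3 ≡ 10.
  x = λ² - 10 - 10 = 100 - 20 ≡ 4; y = λ·(10 - 4) - 16 ≡ 6. → (4, 6)
2A = (4, 6).
Next 3B:
Repeated addition: build up to 3B.
2B: tangent at (18, 2): λ = (3·18² + 1)/(2·2) ≡ 4/4. 4⁻¹ ≡ 5 (mod 19), so λ ≡ 4·5 ≡ 1.
  x = λ² - 18 - 18 = 1 - 36 ≡ 3; y = λ·(18 - 3) - 2 ≡ 13. → (3, 13)
3B: (3, 13) + (18, 2). λ = (2 - 13)/(18 - 3) ≡ 8/15 mod 19. 15⁻¹ ≡ 14 (mod 19), so λ ≡ 17.
  x = λ² - 3 - 18 = 289 - 21 ≡ 2; y = λ·(3 - 2) - 13 ≡ 4. → (2, 4)
3B = (2, 4).
Finally 2A + 3B:
(4, 6) + (2, 4). λ = (4 - 6)/(2 - 4) ≡ 17/17 mod 19. 17⁻¹ ≡ 9 (mod 19), so λ ≡ 1.
  x = λ² - 4 - 2 = 1 - 6 ≡ 14; y = λ·(4 - 14) - 6 ≡ 3. → (14, 3)

(14, 3)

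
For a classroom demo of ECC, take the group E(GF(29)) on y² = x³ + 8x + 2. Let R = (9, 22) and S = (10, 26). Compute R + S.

(9, 22) + (10, 26). λ = (26 - 22)/(10 - 9) ≡ 4/1 mod 29. 1⁻¹ ≡ 1 (mod 29) since 1·1 = 1 ≡ 1, so λ ≡ 4.
  x = λ² - 9 - 10 = 16 - 19 ≡ 26; y = λ·(9 - 26) - 22 ≡ 26. → (26, 26)

(26, 26)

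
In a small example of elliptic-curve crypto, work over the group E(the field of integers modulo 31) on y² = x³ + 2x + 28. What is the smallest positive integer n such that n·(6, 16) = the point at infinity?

2P: tangent at (6, 16): λ = (3·6² + 2)/(2·16) ≡ 17/1. 1⁻¹ ≡ 1 (mod 31) since 1·1 = 1 ≡ 1, so λ ≡ 17·1 ≡ 17.
  x = λ² - 6 - 6 = 289 - 12 ≡ 29; y = λ·(6 - 29) - 16 ≡ 27. → (29, 27)
3P: (29, 27) + (6, 16). λ = (16 - 27)/(6 - 29) ≡ 20/8 mod 31. 8⁻¹ ≡ 4 (mod 31) since 8·4 = 32 ≡ 1, so λ ≡ 18.
  x = λ² - 29 - 6 = 324 - 35 ≡ 10; y = λ·(29 - 10) - 27 ≡ 5. → (10, 5)
4P: (10, 5) + (6, 16). λ = (16 - 5)/(6 - 10) ≡ 11/27 mod 31. 27⁻¹ ≡ 23 (mod 31), so λ ≡ 5.
  x = λ² - 10 - 6 = 25 - 16 ≡ 9; y = λ·(10 - 9) - 5 ≡ 0. → (9, 0)
5P: (9, 0) + (6, 16). λ = (16 - 0)/(6 - 9) ≡ 16/28 mod 31. 28⁻¹ ≡ 10 (mod 31), so λ ≡ 5.
  x = λ² - 9 - 6 = 25 - 15 ≡ 10; y = λ·(9 - 10) - 0 ≡ 26. → (10, 26)
6P: (10, 26) + (6, 16). λ = (16 - 26)/(6 - 10) ≡ 21/27 mod 31. 27⁻¹ ≡ 23 (mod 31), so λ ≡ 18.
  x = λ² - 10 - 6 = 324 - 16 ≡ 29; y = λ·(10 - 29) - 26 ≡ 4. → (29, 4)
7P: (29, 4) + (6, 16). λ = (16 - 4)/(6 - 29) ≡ 12/8 mod 31. 8⁻¹ ≡ 4 (mod 31), so λ ≡ 17.
  x = λ² - 29 - 6 = 289 - 35 ≡ 6; y = λ·(29 - 6) - 4 ≡ 15. → (6, 15)
8P: (6, 15) + (6, 16): same x and y₁ ≡ -y₂, so the sum is the point at infinity.
8P = the point at infinity, so the order is 8.

8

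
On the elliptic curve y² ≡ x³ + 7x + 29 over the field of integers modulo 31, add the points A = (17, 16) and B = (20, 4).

(17, 16) + (20, 4). λ = (4 - 16)/(20 - 17) ≡ 19/3 mod 31. 3⁻¹ ≡ 21 (mod 31), so λ ≡ 27.
  x = λ² - 17 - 20 = 729 - 37 ≡ 10; y = λ·(17 - 10) - 16 ≡ 18. → (10, 18)

(10, 18)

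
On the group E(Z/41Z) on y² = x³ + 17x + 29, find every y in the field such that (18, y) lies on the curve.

x³ + 17x + 29 = 6167 ≡ 17 (mod 41).
17 is a non-residue mod 41; no y exists.

none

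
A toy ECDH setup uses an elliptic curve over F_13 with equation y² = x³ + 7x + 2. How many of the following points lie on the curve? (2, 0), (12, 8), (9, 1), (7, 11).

2

(2, 0): 0² ≡ 0, rhs ≡ 11 → off.
(12, 8): 8² ≡ 12, rhs ≡ 7 → off.
(9, 1): 1² ≡ 1, rhs ≡ 1 → on.
(7, 11): 11² ≡ 4, rhs ≡ 4 → on.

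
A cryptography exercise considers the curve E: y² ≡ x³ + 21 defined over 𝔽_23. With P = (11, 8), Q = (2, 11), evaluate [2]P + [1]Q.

(16, 0)

First 2P:
Repeated addition: build up to 2P.
2P: tangent at (11, 8): λ = (3·11² + 0)/(2·8) ≡ 18/16. 16⁻¹ ≡ 13 (mod 23), so λ ≡ 18·13 ≡ 4.
  x = λ² - 11 - 11 = 16 - 22 ≡ 17; y = λ·(11 - 17) - 8 ≡ 14. → (17, 14)
2P = (17, 14).
Finally 2P + Q:
(17, 14) + (2, 11). λ = (11 - 14)/(2 - 17) ≡ 20/8 mod 23. 8⁻¹ ≡ 3 (mod 23), so λ ≡ 14.
  x = λ² - 17 - 2 = 196 - 19 ≡ 16; y = λ·(17 - 16) - 14 ≡ 0. → (16, 0)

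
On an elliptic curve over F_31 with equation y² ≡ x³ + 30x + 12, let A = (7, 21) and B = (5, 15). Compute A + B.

(28, 9)

(7, 21) + (5, 15). λ = (15 - 21)/(5 - 7) ≡ 25/29 mod 31. 29⁻¹ ≡ 15 (mod 31) since 29·15 = 435 ≡ 1, so λ ≡ 3.
  x = λ² - 7 - 5 = 9 - 12 ≡ 28; y = λ·(7 - 28) - 21 ≡ 9. → (28, 9)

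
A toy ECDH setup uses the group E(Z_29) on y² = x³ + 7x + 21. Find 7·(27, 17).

Write G = (27, 17).
Double-and-add on 7 = (111)₂. Start with G = (27, 17) for the leading 1-bit.
double: tangent at (27, 17): λ = (3·27² + 7)/(2·17) ≡ 19/5. 5⁻¹ ≡ 6 (mod 29), so λ ≡ 19·6 ≡ 27.
  x = λ² - 27 - 27 = 729 - 54 ≡ 8; y = λ·(27 - 8) - 17 ≡ 3. → (8, 3)
add G: (8, 3) + (27, 17). λ = (17 - 3)/(27 - 8) ≡ 14/19 mod 29. 19⁻¹ ≡ 26 (mod 29) since 19·26 = 494 ≡ 1, so λ ≡ 16.
  x = λ² - 8 - 27 = 256 - 35 ≡ 18; y = λ·(8 - 18) - 3 ≡ 11. → (18, 11)
double: tangent at (18, 11): λ = (3·18² + 7)/(2·11) ≡ 22/22. 22⁻¹ ≡ 4 (mod 29) since 22·4 = 88 ≡ 1, so λ ≡ 22·4 ≡ 1.
  x = λ² - 18 - 18 = 1 - 36 ≡ 23; y = λ·(18 - 23) - 11 ≡ 13. → (23, 13)
add G: (23, 13) + (27, 17). λ = (17 - 13)/(27 - 23) ≡ 4/4 mod 29. 4⁻¹ ≡ 22 (mod 29) since 4·22 = 88 ≡ 1, so λ ≡ 1.
  x = λ² - 23 - 27 = 1 - 50 ≡ 9; y = λ·(23 - 9) - 13 ≡ 1. → (9, 1)

(9, 1)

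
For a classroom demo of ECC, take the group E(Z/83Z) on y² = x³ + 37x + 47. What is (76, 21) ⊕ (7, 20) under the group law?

(36, 71)

(76, 21) + (7, 20). λ = (20 - 21)/(7 - 76) ≡ 82/14 mod 83. 14⁻¹ ≡ 6 (mod 83), so λ ≡ 77.
  x = λ² - 76 - 7 = 5929 - 83 ≡ 36; y = λ·(76 - 36) - 21 ≡ 71. → (36, 71)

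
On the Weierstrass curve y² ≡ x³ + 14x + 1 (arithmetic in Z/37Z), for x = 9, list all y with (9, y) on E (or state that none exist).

x³ + 14x + 1 = 856 ≡ 5 (mod 37).
5 is a non-residue mod 37; no y exists.

none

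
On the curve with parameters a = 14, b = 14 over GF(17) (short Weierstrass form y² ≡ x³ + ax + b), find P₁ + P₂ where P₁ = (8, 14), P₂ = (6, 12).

(4, 7)

(8, 14) + (6, 12). λ = (12 - 14)/(6 - 8) ≡ 15/15 mod 17. 15⁻¹ ≡ 8 (mod 17), so λ ≡ 1.
  x = λ² - 8 - 6 = 1 - 14 ≡ 4; y = λ·(8 - 4) - 14 ≡ 7. → (4, 7)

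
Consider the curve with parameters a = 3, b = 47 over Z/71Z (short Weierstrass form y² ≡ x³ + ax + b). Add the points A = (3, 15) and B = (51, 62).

(35, 1)

(3, 15) + (51, 62). λ = (62 - 15)/(51 - 3) ≡ 47/48 mod 71. 48⁻¹ ≡ 37 (mod 71) since 48·37 = 1776 ≡ 1, so λ ≡ 35.
  x = λ² - 3 - 51 = 1225 - 54 ≡ 35; y = λ·(3 - 35) - 15 ≡ 1. → (35, 1)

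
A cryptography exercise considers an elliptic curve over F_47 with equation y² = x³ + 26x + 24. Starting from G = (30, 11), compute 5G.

Double-and-add on 5 = (101)₂. Start with G = (30, 11) for the leading 1-bit.
double: tangent at (30, 11): λ = (3·30² + 26)/(2·11) ≡ 0/22. 22⁻¹ ≡ 15 (mod 47), so λ ≡ 0·15 ≡ 0.
  x = λ² - 30 - 30 = 0 - 60 ≡ 34; y = λ·(30 - 34) - 11 ≡ 36. → (34, 36)
double: tangent at (34, 36): λ = (3·34² + 26)/(2·36) ≡ 16/25. 25⁻¹ ≡ 32 (mod 47), so λ ≡ 16·32 ≡ 42.
  x = λ² - 34 - 34 = 1764 - 68 ≡ 4; y = λ·(34 - 4) - 36 ≡ 2. → (4, 2)
add G: (4, 2) + (30, 11). λ = (11 - 2)/(30 - 4) ≡ 9/26 mod 47. 26⁻¹ ≡ 38 (mod 47), so λ ≡ 13.
  x = λ² - 4 - 30 = 169 - 34 ≡ 41; y = λ·(4 - 41) - 2 ≡ 34. → (41, 34)

(41, 34)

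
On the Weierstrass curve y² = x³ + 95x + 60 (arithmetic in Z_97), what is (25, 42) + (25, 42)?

(11, 60)

tangent at (25, 42): λ = (3·25² + 95)/(2·42) ≡ 30/84. 84⁻¹ ≡ 82 (mod 97), so λ ≡ 30·82 ≡ 35.
  x = λ² - 25 - 25 = 1225 - 50 ≡ 11; y = λ·(25 - 11) - 42 ≡ 60. → (11, 60)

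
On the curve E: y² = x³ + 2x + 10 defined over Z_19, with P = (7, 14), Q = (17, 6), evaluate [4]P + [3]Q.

First 4P:
Repeated addition: build up to 4P.
2P: tangent at (7, 14): λ = (3·7² + 2)/(2·14) ≡ 16/9. 9⁻¹ ≡ 17 (mod 19), so λ ≡ 16·17 ≡ 6.
  x = λ² - 7 - 7 = 36 - 14 ≡ 3; y = λ·(7 - 3) - 14 ≡ 10. → (3, 10)
3P: (3, 10) + (7, 14). λ = (14 - 10)/(7 - 3) ≡ 4/4 mod 19. 4⁻¹ ≡ 5 (mod 19), so λ ≡ 1.
  x = λ² - 3 - 7 = 1 - 10 ≡ 10; y = λ·(3 - 10) - 10 ≡ 2. → (10, 2)
4P: (10, 2) + (7, 14). λ = (14 - 2)/(7 - 10) ≡ 12/16 mod 19. 16⁻¹ ≡ 6 (mod 19), so λ ≡ 15.
  x = λ² - 10 - 7 = 225 - 17 ≡ 18; y = λ·(10 - 18) - 2 ≡ 11. → (18, 11)
4P = (18, 11).
Next 3Q:
Repeated addition: build up to 3Q.
2Q: tangent at (17, 6): λ = (3·17² + 2)/(2·6) ≡ 14/12. 12⁻¹ ≡ 8 (mod 19) since 12·8 = 96 ≡ 1, so λ ≡ 14·8 ≡ 17.
  x = λ² - 17 - 17 = 289 - 34 ≡ 8; y = λ·(17 - 8) - 6 ≡ 14. → (8, 14)
3Q: (8, 14) + (17, 6). λ = (6 - 14)/(17 - 8) ≡ 11/9 mod 19. 9⁻¹ ≡ 17 (mod 19), so λ ≡ 16.
  x = λ² - 8 - 17 = 256 - 25 ≡ 3; y = λ·(8 - 3) - 14 ≡ 9. → (3, 9)
3Q = (3, 9).
Finally 4P + 3Q:
(18, 11) + (3, 9). λ = (9 - 11)/(3 - 18) ≡ 17/4 mod 19. 4⁻¹ ≡ 5 (mod 19) since 4·5 = 20 ≡ 1, so λ ≡ 9.
  x = λ² - 18 - 3 = 81 - 21 ≡ 3; y = λ·(18 - 3) - 11 ≡ 10. → (3, 10)

(3, 10)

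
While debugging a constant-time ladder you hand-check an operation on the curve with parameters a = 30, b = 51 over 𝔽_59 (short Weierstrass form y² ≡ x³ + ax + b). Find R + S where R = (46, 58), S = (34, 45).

(46, 58) + (34, 45). λ = (45 - 58)/(34 - 46) ≡ 46/47 mod 59. 47⁻¹ ≡ 54 (mod 59), so λ ≡ 6.
  x = λ² - 46 - 34 = 36 - 80 ≡ 15; y = λ·(46 - 15) - 58 ≡ 10. → (15, 10)

(15, 10)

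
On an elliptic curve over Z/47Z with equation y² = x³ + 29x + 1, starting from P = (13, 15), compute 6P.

(0, 46)

Repeated addition: build up to 6P.
2P: tangent at (13, 15): λ = (3·13² + 29)/(2·15) ≡ 19/30. 30⁻¹ ≡ 11 (mod 47) since 30·11 = 330 ≡ 1, so λ ≡ 19·11 ≡ 21.
  x = λ² - 13 - 13 = 441 - 26 ≡ 39; y = λ·(13 - 39) - 15 ≡ 3. → (39, 3)
3P: (39, 3) + (13, 15). λ = (15 - 3)/(13 - 39) ≡ 12/21 mod 47. 21⁻¹ ≡ 9 (mod 47) since 21·9 = 189 ≡ 1, so λ ≡ 14.
  x = λ² - 39 - 13 = 196 - 52 ≡ 3; y = λ·(39 - 3) - 3 ≡ 31. → (3, 31)
4P: (3, 31) + (13, 15). λ = (15 - 31)/(13 - 3) ≡ 31/10 mod 47. 10⁻¹ ≡ 33 (mod 47) since 10·33 = 330 ≡ 1, so λ ≡ 36.
  x = λ² - 3 - 13 = 1296 - 16 ≡ 11; y = λ·(3 - 11) - 31 ≡ 10. → (11, 10)
5P: (11, 10) + (13, 15). λ = (15 - 10)/(13 - 11) ≡ 5/2 mod 47. 2⁻¹ ≡ 24 (mod 47) since 2·24 = 48 ≡ 1, so λ ≡ 26.
  x = λ² - 11 - 13 = 676 - 24 ≡ 41; y = λ·(11 - 41) - 10 ≡ 9. → (41, 9)
6P: (41, 9) + (13, 15). λ = (15 - 9)/(13 - 41) ≡ 6/19 mod 47. 19⁻¹ ≡ 5 (mod 47), so λ ≡ 30.
  x = λ² - 41 - 13 = 900 - 54 ≡ 0; y = λ·(41 - 0) - 9 ≡ 46. → (0, 46)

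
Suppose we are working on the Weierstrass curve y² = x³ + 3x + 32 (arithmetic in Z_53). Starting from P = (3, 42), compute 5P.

(43, 3)

Repeated addition: build up to 5P.
2P: tangent at (3, 42): λ = (3·3² + 3)/(2·42) ≡ 30/31. 31⁻¹ ≡ 12 (mod 53) since 31·12 = 372 ≡ 1, so λ ≡ 30·12 ≡ 42.
  x = λ² - 3 - 3 = 1764 - 6 ≡ 9; y = λ·(3 - 9) - 42 ≡ 24. → (9, 24)
3P: (9, 24) + (3, 42). λ = (42 - 24)/(3 - 9) ≡ 18/47 mod 53. 47⁻¹ ≡ 44 (mod 53) since 47·44 = 2068 ≡ 1, so λ ≡ 50.
  x = λ² - 9 - 3 = 2500 - 12 ≡ 50; y = λ·(9 - 50) - 24 ≡ 46. → (50, 46)
4P: (50, 46) + (3, 42). λ = (42 - 46)/(3 - 50) ≡ 49/6 mod 53. 6⁻¹ ≡ 9 (mod 53), so λ ≡ 17.
  x = λ² - 50 - 3 = 289 - 53 ≡ 24; y = λ·(50 - 24) - 46 ≡ 25. → (24, 25)
5P: (24, 25) + (3, 42). λ = (42 - 25)/(3 - 24) ≡ 17/32 mod 53. 32⁻¹ ≡ 5 (mod 53), so λ ≡ 32.
  x = λ² - 24 - 3 = 1024 - 27 ≡ 43; y = λ·(24 - 43) - 25 ≡ 3. → (43, 3)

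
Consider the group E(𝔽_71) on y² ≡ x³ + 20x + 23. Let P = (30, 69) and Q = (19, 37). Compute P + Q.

(30, 69) + (19, 37). λ = (37 - 69)/(19 - 30) ≡ 39/60 mod 71. 60⁻¹ ≡ 58 (mod 71) since 60·58 = 3480 ≡ 1, so λ ≡ 61.
  x = λ² - 30 - 19 = 3721 - 49 ≡ 51; y = λ·(30 - 51) - 69 ≡ 70. → (51, 70)

(51, 70)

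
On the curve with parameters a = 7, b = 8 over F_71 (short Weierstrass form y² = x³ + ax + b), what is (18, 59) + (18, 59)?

(1, 67)

tangent at (18, 59): λ = (3·18² + 7)/(2·59) ≡ 56/47. 47⁻¹ ≡ 68 (mod 71), so λ ≡ 56·68 ≡ 45.
  x = λ² - 18 - 18 = 2025 - 36 ≡ 1; y = λ·(18 - 1) - 59 ≡ 67. → (1, 67)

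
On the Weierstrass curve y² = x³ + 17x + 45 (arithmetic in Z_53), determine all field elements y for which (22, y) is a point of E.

19, 34

x³ + 17x + 45 = 11067 ≡ 43 (mod 53).
Square roots of 43 mod 53: 19 and 34 (since 19² = 361 ≡ 43).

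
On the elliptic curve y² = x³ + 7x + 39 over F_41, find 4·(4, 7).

(13, 21)

Write G = (4, 7).
Repeated addition: build up to 4G.
2G: tangent at (4, 7): λ = (3·4² + 7)/(2·7) ≡ 14/14. 14⁻¹ ≡ 3 (mod 41), so λ ≡ 14·3 ≡ 1.
  x = λ² - 4 - 4 = 1 - 8 ≡ 34; y = λ·(4 - 34) - 7 ≡ 4. → (34, 4)
3G: (34, 4) + (4, 7). λ = (7 - 4)/(4 - 34) ≡ 3/11 mod 41. 11⁻¹ ≡ 15 (mod 41), so λ ≡ 4.
  x = λ² - 34 - 4 = 16 - 38 ≡ 19; y = λ·(34 - 19) - 4 ≡ 15. → (19, 15)
4G: (19, 15) + (4, 7). λ = (7 - 15)/(4 - 19) ≡ 33/26 mod 41. 26⁻¹ ≡ 30 (mod 41), so λ ≡ 6.
  x = λ² - 19 - 4 = 36 - 23 ≡ 13; y = λ·(19 - 13) - 15 ≡ 21. → (13, 21)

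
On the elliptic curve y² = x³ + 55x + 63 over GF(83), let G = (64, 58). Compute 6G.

Double-and-add on 6 = (110)₂. Start with G = (64, 58) for the leading 1-bit.
double: tangent at (64, 58): λ = (3·64² + 55)/(2·58) ≡ 59/33. 33⁻¹ ≡ 78 (mod 83), so λ ≡ 59·78 ≡ 37.
  x = λ² - 64 - 64 = 1369 - 128 ≡ 79; y = λ·(64 - 79) - 58 ≡ 51. → (79, 51)
add G: (79, 51) + (64, 58). λ = (58 - 51)/(64 - 79) ≡ 7/68 mod 83. 68⁻¹ ≡ 11 (mod 83), so λ ≡ 77.
  x = λ² - 79 - 64 = 5929 - 143 ≡ 59; y = λ·(79 - 59) - 51 ≡ 78. → (59, 78)
double: tangent at (59, 78): λ = (3·59² + 55)/(2·78) ≡ 40/73. 73⁻¹ ≡ 58 (mod 83), so λ ≡ 40·58 ≡ 79.
  x = λ² - 59 - 59 = 6241 - 118 ≡ 64; y = λ·(59 - 64) - 78 ≡ 25. → (64, 25)

(64, 25)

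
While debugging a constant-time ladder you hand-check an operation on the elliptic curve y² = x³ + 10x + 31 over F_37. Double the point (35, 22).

tangent at (35, 22): λ = (3·35² + 10)/(2·22) ≡ 22/7. 7⁻¹ ≡ 16 (mod 37), so λ ≡ 22·16 ≡ 19.
  x = λ² - 35 - 35 = 361 - 70 ≡ 32; y = λ·(35 - 32) - 22 ≡ 35. → (32, 35)

(32, 35)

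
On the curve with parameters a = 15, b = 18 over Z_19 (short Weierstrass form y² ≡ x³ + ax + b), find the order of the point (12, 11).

5

2P: tangent at (12, 11): λ = (3·12² + 15)/(2·11) ≡ 10/3. 3⁻¹ ≡ 13 (mod 19), so λ ≡ 10·13 ≡ 16.
  x = λ² - 12 - 12 = 256 - 24 ≡ 4; y = λ·(12 - 4) - 11 ≡ 3. → (4, 3)
3P: (4, 3) + (12, 11). λ = (11 - 3)/(12 - 4) ≡ 8/8 mod 19. 8⁻¹ ≡ 12 (mod 19), so λ ≡ 1.
  x = λ² - 4 - 12 = 1 - 16 ≡ 4; y = λ·(4 - 4) - 3 ≡ 16. → (4, 16)
4P: (4, 16) + (12, 11). λ = (11 - 16)/(12 - 4) ≡ 14/8 mod 19. 8⁻¹ ≡ 12 (mod 19), so λ ≡ 16.
  x = λ² - 4 - 12 = 256 - 16 ≡ 12; y = λ·(4 - 12) - 16 ≡ 8. → (12, 8)
5P: (12, 8) + (12, 11): same x and y₁ ≡ -y₂, so the sum is O.
5P = O, so the order is 5.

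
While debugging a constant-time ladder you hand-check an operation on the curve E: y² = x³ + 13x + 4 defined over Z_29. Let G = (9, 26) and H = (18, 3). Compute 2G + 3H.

(27, 17)

First 2G:
Repeated addition: build up to 2G.
2G: tangent at (9, 26): λ = (3·9² + 13)/(2·26) ≡ 24/23. 23⁻¹ ≡ 24 (mod 29), so λ ≡ 24·24 ≡ 25.
  x = λ² - 9 - 9 = 625 - 18 ≡ 27; y = λ·(9 - 27) - 26 ≡ 17. → (27, 17)
2G = (27, 17).
Next 3H:
Repeated addition: build up to 3H.
2H: tangent at (18, 3): λ = (3·18² + 13)/(2·3) ≡ 28/6. 6⁻¹ ≡ 5 (mod 29), so λ ≡ 28·5 ≡ 24.
  x = λ² - 18 - 18 = 576 - 36 ≡ 18; y = λ·(18 - 18) - 3 ≡ 26. → (18, 26)
3H: (18, 26) + (18, 3): same x and y₁ ≡ -y₂, so the sum is O.
3H = O.
Finally 2G + 3H:
(27, 17) + O = (27, 17) (identity).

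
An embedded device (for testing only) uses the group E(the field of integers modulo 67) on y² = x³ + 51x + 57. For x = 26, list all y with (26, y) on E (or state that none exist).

x³ + 51x + 57 = 18959 ≡ 65 (mod 67).
Square roots of 65 mod 67: 20 and 47 (since 20² = 400 ≡ 65).

20, 47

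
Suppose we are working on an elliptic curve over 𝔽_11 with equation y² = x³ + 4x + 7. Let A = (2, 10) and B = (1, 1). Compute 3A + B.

(6, 7)

First 3A:
Repeated addition: build up to 3A.
2A: tangent at (2, 10): λ = (3·2² + 4)/(2·10) ≡ 5/9. 9⁻¹ ≡ 5 (mod 11) since 9·5 = 45 ≡ 1, so λ ≡ 5·5 ≡ 3.
  x = λ² - 2 - 2 = 9 - 4 ≡ 5; y = λ·(2 - 5) - 10 ≡ 3. → (5, 3)
3A: (5, 3) + (2, 10). λ = (10 - 3)/(2 - 5) ≡ 7/8 mod 11. 8⁻¹ ≡ 7 (mod 11) since 8·7 = 56 ≡ 1, so λ ≡ 5.
  x = λ² - 5 - 2 = 25 - 7 ≡ 7; y = λ·(5 - 7) - 3 ≡ 9. → (7, 9)
3A = (7, 9).
Finally 3A + B:
(7, 9) + (1, 1). λ = (1 - 9)/(1 - 7) ≡ 3/5 mod 11. 5⁻¹ ≡ 9 (mod 11) since 5·9 = 45 ≡ 1, so λ ≡ 5.
  x = λ² - 7 - 1 = 25 - 8 ≡ 6; y = λ·(7 - 6) - 9 ≡ 7. → (6, 7)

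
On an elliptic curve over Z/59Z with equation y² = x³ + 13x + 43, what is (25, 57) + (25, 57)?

(9, 2)

tangent at (25, 57): λ = (3·25² + 13)/(2·57) ≡ 0/55. 55⁻¹ ≡ 44 (mod 59), so λ ≡ 0·44 ≡ 0.
  x = λ² - 25 - 25 = 0 - 50 ≡ 9; y = λ·(25 - 9) - 57 ≡ 2. → (9, 2)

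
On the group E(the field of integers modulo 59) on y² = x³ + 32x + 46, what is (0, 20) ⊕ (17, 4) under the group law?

(0, 20) + (17, 4). λ = (4 - 20)/(17 - 0) ≡ 43/17 mod 59. 17⁻¹ ≡ 7 (mod 59), so λ ≡ 6.
  x = λ² - 0 - 17 = 36 - 17 ≡ 19; y = λ·(0 - 19) - 20 ≡ 43. → (19, 43)

(19, 43)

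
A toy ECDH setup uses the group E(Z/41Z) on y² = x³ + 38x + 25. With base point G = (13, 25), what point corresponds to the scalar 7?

(39, 33)

Repeated addition: build up to 7G.
2G: tangent at (13, 25): λ = (3·13² + 38)/(2·25) ≡ 12/9. 9⁻¹ ≡ 32 (mod 41), so λ ≡ 12·32 ≡ 15.
  x = λ² - 13 - 13 = 225 - 26 ≡ 35; y = λ·(13 - 35) - 25 ≡ 14. → (35, 14)
3G: (35, 14) + (13, 25). λ = (25 - 14)/(13 - 35) ≡ 11/19 mod 41. 19⁻¹ ≡ 13 (mod 41) since 19·13 = 247 ≡ 1, so λ ≡ 20.
  x = λ² - 35 - 13 = 400 - 48 ≡ 24; y = λ·(35 - 24) - 14 ≡ 1. → (24, 1)
4G: (24, 1) + (13, 25). λ = (25 - 1)/(13 - 24) ≡ 24/30 mod 41. 30⁻¹ ≡ 26 (mod 41) since 30·26 = 780 ≡ 1, so λ ≡ 9.
  x = λ² - 24 - 13 = 81 - 37 ≡ 3; y = λ·(24 - 3) - 1 ≡ 24. → (3, 24)
5G: (3, 24) + (13, 25). λ = (25 - 24)/(13 - 3) ≡ 1/10 mod 41. 10⁻¹ ≡ 37 (mod 41) since 10·37 = 370 ≡ 1, so λ ≡ 37.
  x = λ² - 3 - 13 = 1369 - 16 ≡ 0; y = λ·(3 - 0) - 24 ≡ 5. → (0, 5)
6G: (0, 5) + (13, 25). λ = (25 - 5)/(13 - 0) ≡ 20/13 mod 41. 13⁻¹ ≡ 19 (mod 41) since 13·19 = 247 ≡ 1, so λ ≡ 11.
  x = λ² - 0 - 13 = 121 - 13 ≡ 26; y = λ·(0 - 26) - 5 ≡ 37. → (26, 37)
7G: (26, 37) + (13, 25). λ = (25 - 37)/(13 - 26) ≡ 29/28 mod 41. 28⁻¹ ≡ 22 (mod 41), so λ ≡ 23.
  x = λ² - 26 - 13 = 529 - 39 ≡ 39; y = λ·(26 - 39) - 37 ≡ 33. → (39, 33)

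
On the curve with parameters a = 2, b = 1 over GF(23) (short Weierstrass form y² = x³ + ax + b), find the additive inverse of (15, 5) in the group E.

-(15, 5) = (15, -5 mod 23) = (15, 18).

(15, 18)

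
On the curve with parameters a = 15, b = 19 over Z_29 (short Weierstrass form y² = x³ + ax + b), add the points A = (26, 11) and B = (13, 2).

(26, 18)

(26, 11) + (13, 2). λ = (2 - 11)/(13 - 26) ≡ 20/16 mod 29. 16⁻¹ ≡ 20 (mod 29) since 16·20 = 320 ≡ 1, so λ ≡ 23.
  x = λ² - 26 - 13 = 529 - 39 ≡ 26; y = λ·(26 - 26) - 11 ≡ 18. → (26, 18)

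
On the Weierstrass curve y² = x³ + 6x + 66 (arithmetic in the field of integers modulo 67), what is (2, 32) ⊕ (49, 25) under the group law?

(25, 37)

(2, 32) + (49, 25). λ = (25 - 32)/(49 - 2) ≡ 60/47 mod 67. 47⁻¹ ≡ 10 (mod 67), so λ ≡ 64.
  x = λ² - 2 - 49 = 4096 - 51 ≡ 25; y = λ·(2 - 25) - 32 ≡ 37. → (25, 37)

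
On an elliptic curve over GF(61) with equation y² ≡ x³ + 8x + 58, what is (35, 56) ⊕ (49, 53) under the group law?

(35, 56) + (49, 53). λ = (53 - 56)/(49 - 35) ≡ 58/14 mod 61. 14⁻¹ ≡ 48 (mod 61) since 14·48 = 672 ≡ 1, so λ ≡ 39.
  x = λ² - 35 - 49 = 1521 - 84 ≡ 34; y = λ·(35 - 34) - 56 ≡ 44. → (34, 44)

(34, 44)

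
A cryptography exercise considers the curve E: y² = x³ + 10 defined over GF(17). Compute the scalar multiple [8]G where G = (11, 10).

Double-and-add on 8 = (1000)₂. Start with G = (11, 10) for the leading 1-bit.
double: tangent at (11, 10): λ = (3·11² + 0)/(2·10) ≡ 6/3. 3⁻¹ ≡ 6 (mod 17) since 3·6 = 18 ≡ 1, so λ ≡ 6·6 ≡ 2.
  x = λ² - 11 - 11 = 4 - 22 ≡ 16; y = λ·(11 - 16) - 10 ≡ 14. → (16, 14)
double: tangent at (16, 14): λ = (3·16² + 0)/(2·14) ≡ 3/11. 11⁻¹ ≡ 14 (mod 17), so λ ≡ 3·14 ≡ 8.
  x = λ² - 16 - 16 = 64 - 32 ≡ 15; y = λ·(16 - 15) - 14 ≡ 11. → (15, 11)
double: tangent at (15, 11): λ = (3·15² + 0)/(2·11) ≡ 12/5. 5⁻¹ ≡ 7 (mod 17) since 5·7 = 35 ≡ 1, so λ ≡ 12·7 ≡ 16.
  x = λ² - 15 - 15 = 256 - 30 ≡ 5; y = λ·(15 - 5) - 11 ≡ 13. → (5, 13)

(5, 13)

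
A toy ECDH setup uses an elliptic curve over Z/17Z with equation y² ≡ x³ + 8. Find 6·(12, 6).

Write P = (12, 6).
Repeated addition: build up to 6P.
2P: tangent at (12, 6): λ = (3·12² + 0)/(2·6) ≡ 7/12. 12⁻¹ ≡ 10 (mod 17), so λ ≡ 7·10 ≡ 2.
  x = λ² - 12 - 12 = 4 - 24 ≡ 14; y = λ·(12 - 14) - 6 ≡ 7. → (14, 7)
3P: (14, 7) + (12, 6). λ = (6 - 7)/(12 - 14) ≡ 16/15 mod 17. 15⁻¹ ≡ 8 (mod 17), so λ ≡ 9.
  x = λ² - 14 - 12 = 81 - 26 ≡ 4; y = λ·(14 - 4) - 7 ≡ 15. → (4, 15)
4P: (4, 15) + (12, 6). λ = (6 - 15)/(12 - 4) ≡ 8/8 mod 17. 8⁻¹ ≡ 15 (mod 17) since 8·15 = 120 ≡ 1, so λ ≡ 1.
  x = λ² - 4 - 12 = 1 - 16 ≡ 2; y = λ·(4 - 2) - 15 ≡ 4. → (2, 4)
5P: (2, 4) + (12, 6). λ = (6 - 4)/(12 - 2) ≡ 2/10 mod 17. 10⁻¹ ≡ 12 (mod 17), so λ ≡ 7.
  x = λ² - 2 - 12 = 49 - 14 ≡ 1; y = λ·(2 - 1) - 4 ≡ 3. → (1, 3)
6P: (1, 3) + (12, 6). λ = (6 - 3)/(12 - 1) ≡ 3/11 mod 17. 11⁻¹ ≡ 14 (mod 17) since 11·14 = 154 ≡ 1, so λ ≡ 8.
  x = λ² - 1 - 12 = 64 - 13 ≡ 0; y = λ·(1 - 0) - 3 ≡ 5. → (0, 5)

(0, 5)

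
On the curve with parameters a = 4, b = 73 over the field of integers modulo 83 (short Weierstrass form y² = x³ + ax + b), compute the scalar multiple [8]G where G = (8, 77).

O

Repeated addition: build up to 8G.
2G: tangent at (8, 77): λ = (3·8² + 4)/(2·77) ≡ 30/71. 71⁻¹ ≡ 76 (mod 83), so λ ≡ 30·76 ≡ 39.
  x = λ² - 8 - 8 = 1521 - 16 ≡ 11; y = λ·(8 - 11) - 77 ≡ 55. → (11, 55)
3G: (11, 55) + (8, 77). λ = (77 - 55)/(8 - 11) ≡ 22/80 mod 83. 80⁻¹ ≡ 55 (mod 83), so λ ≡ 48.
  x = λ² - 11 - 8 = 2304 - 19 ≡ 44; y = λ·(11 - 44) - 55 ≡ 21. → (44, 21)
4G: (44, 21) + (8, 77). λ = (77 - 21)/(8 - 44) ≡ 56/47 mod 83. 47⁻¹ ≡ 53 (mod 83), so λ ≡ 63.
  x = λ² - 44 - 8 = 3969 - 52 ≡ 16; y = λ·(44 - 16) - 21 ≡ 0. → (16, 0)
5G: (16, 0) + (8, 77). λ = (77 - 0)/(8 - 16) ≡ 77/75 mod 83. 75⁻¹ ≡ 31 (mod 83), so λ ≡ 63.
  x = λ² - 16 - 8 = 3969 - 24 ≡ 44; y = λ·(16 - 44) - 0 ≡ 62. → (44, 62)
6G: (44, 62) + (8, 77). λ = (77 - 62)/(8 - 44) ≡ 15/47 mod 83. 47⁻¹ ≡ 53 (mod 83) since 47·53 = 2491 ≡ 1, so λ ≡ 48.
  x = λ² - 44 - 8 = 2304 - 52 ≡ 11; y = λ·(44 - 11) - 62 ≡ 28. → (11, 28)
7G: (11, 28) + (8, 77). λ = (77 - 28)/(8 - 11) ≡ 49/80 mod 83. 80⁻¹ ≡ 55 (mod 83), so λ ≡ 39.
  x = λ² - 11 - 8 = 1521 - 19 ≡ 8; y = λ·(11 - 8) - 28 ≡ 6. → (8, 6)
8G: (8, 6) + (8, 77): same x and y₁ ≡ -y₂, so the sum is 𝒪.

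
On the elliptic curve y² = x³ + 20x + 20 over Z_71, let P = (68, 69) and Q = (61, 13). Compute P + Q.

(68, 69) + (61, 13). λ = (13 - 69)/(61 - 68) ≡ 15/64 mod 71. 64⁻¹ ≡ 10 (mod 71) since 64·10 = 640 ≡ 1, so λ ≡ 8.
  x = λ² - 68 - 61 = 64 - 129 ≡ 6; y = λ·(68 - 6) - 69 ≡ 1. → (6, 1)

(6, 1)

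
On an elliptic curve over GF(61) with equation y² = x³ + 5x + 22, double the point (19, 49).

tangent at (19, 49): λ = (3·19² + 5)/(2·49) ≡ 51/37. 37⁻¹ ≡ 33 (mod 61), so λ ≡ 51·33 ≡ 36.
  x = λ² - 19 - 19 = 1296 - 38 ≡ 38; y = λ·(19 - 38) - 49 ≡ 60. → (38, 60)

(38, 60)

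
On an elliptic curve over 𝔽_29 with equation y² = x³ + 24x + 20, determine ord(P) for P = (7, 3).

5

2P: tangent at (7, 3): λ = (3·7² + 24)/(2·3) ≡ 26/6. 6⁻¹ ≡ 5 (mod 29), so λ ≡ 26·5 ≡ 14.
  x = λ² - 7 - 7 = 196 - 14 ≡ 8; y = λ·(7 - 8) - 3 ≡ 12. → (8, 12)
3P: (8, 12) + (7, 3). λ = (3 - 12)/(7 - 8) ≡ 20/28 mod 29. 28⁻¹ ≡ 28 (mod 29), so λ ≡ 9.
  x = λ² - 8 - 7 = 81 - 15 ≡ 8; y = λ·(8 - 8) - 12 ≡ 17. → (8, 17)
4P: (8, 17) + (7, 3). λ = (3 - 17)/(7 - 8) ≡ 15/28 mod 29. 28⁻¹ ≡ 28 (mod 29), so λ ≡ 14.
  x = λ² - 8 - 7 = 196 - 15 ≡ 7; y = λ·(8 - 7) - 17 ≡ 26. → (7, 26)
5P: (7, 26) + (7, 3): same x and y₁ ≡ -y₂, so the sum is the point at infinity.
5P = the point at infinity, so the order is 5.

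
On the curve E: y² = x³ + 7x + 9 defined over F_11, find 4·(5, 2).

(2, 8)

Write G = (5, 2).
Double-and-add on 4 = (100)₂. Start with G = (5, 2) for the leading 1-bit.
double: tangent at (5, 2): λ = (3·5² + 7)/(2·2) ≡ 5/4. 4⁻¹ ≡ 3 (mod 11) since 4·3 = 12 ≡ 1, so λ ≡ 5·3 ≡ 4.
  x = λ² - 5 - 5 = 16 - 10 ≡ 6; y = λ·(5 - 6) - 2 ≡ 5. → (6, 5)
double: tangent at (6, 5): λ = (3·6² + 7)/(2·5) ≡ 5/10. 10⁻¹ ≡ 10 (mod 11), so λ ≡ 5·10 ≡ 6.
  x = λ² - 6 - 6 = 36 - 12 ≡ 2; y = λ·(6 - 2) - 5 ≡ 8. → (2, 8)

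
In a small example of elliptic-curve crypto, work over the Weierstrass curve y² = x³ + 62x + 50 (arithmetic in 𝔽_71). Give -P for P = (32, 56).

-(32, 56) = (32, -56 mod 71) = (32, 15).

(32, 15)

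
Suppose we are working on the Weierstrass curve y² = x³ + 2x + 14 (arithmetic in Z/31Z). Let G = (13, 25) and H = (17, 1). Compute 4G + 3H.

(29, 23)

First 4G:
Double-and-add on 4 = (100)₂. Start with G = (13, 25) for the leading 1-bit.
double: tangent at (13, 25): λ = (3·13² + 2)/(2·25) ≡ 13/19. 19⁻¹ ≡ 18 (mod 31) since 19·18 = 342 ≡ 1, so λ ≡ 13·18 ≡ 17.
  x = λ² - 13 - 13 = 289 - 26 ≡ 15; y = λ·(13 - 15) - 25 ≡ 3. → (15, 3)
double: tangent at (15, 3): λ = (3·15² + 2)/(2·3) ≡ 26/6. 6⁻¹ ≡ 26 (mod 31) since 6·26 = 156 ≡ 1, so λ ≡ 26·26 ≡ 25.
  x = λ² - 15 - 15 = 625 - 30 ≡ 6; y = λ·(15 - 6) - 3 ≡ 5. → (6, 5)
4G = (6, 5).
Next 3H:
Repeated addition: build up to 3H.
2H: tangent at (17, 1): λ = (3·17² + 2)/(2·1) ≡ 1/2. 2⁻¹ ≡ 16 (mod 31), so λ ≡ 1·16 ≡ 16.
  x = λ² - 17 - 17 = 256 - 34 ≡ 5; y = λ·(17 - 5) - 1 ≡ 5. → (5, 5)
3H: (5, 5) + (17, 1). λ = (1 - 5)/(17 - 5) ≡ 27/12 mod 31. 12⁻¹ ≡ 13 (mod 31) since 12·13 = 156 ≡ 1, so λ ≡ 10.
  x = λ² - 5 - 17 = 100 - 22 ≡ 16; y = λ·(5 - 16) - 5 ≡ 9. → (16, 9)
3H = (16, 9).
Finally 4G + 3H:
(6, 5) + (16, 9). λ = (9 - 5)/(16 - 6) ≡ 4/10 mod 31. 10⁻¹ ≡ 28 (mod 31) since 10·28 = 280 ≡ 1, so λ ≡ 19.
  x = λ² - 6 - 16 = 361 - 22 ≡ 29; y = λ·(6 - 29) - 5 ≡ 23. → (29, 23)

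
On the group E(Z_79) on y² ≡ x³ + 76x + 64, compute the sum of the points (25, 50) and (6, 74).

(25, 50) + (6, 74). λ = (74 - 50)/(6 - 25) ≡ 24/60 mod 79. 60⁻¹ ≡ 54 (mod 79) since 60·54 = 3240 ≡ 1, so λ ≡ 32.
  x = λ² - 25 - 6 = 1024 - 31 ≡ 45; y = λ·(25 - 45) - 50 ≡ 21. → (45, 21)

(45, 21)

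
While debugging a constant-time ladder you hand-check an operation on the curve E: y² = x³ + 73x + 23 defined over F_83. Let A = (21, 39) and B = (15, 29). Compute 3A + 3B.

First 3A:
Repeated addition: build up to 3A.
2A: tangent at (21, 39): λ = (3·21² + 73)/(2·39) ≡ 68/78. 78⁻¹ ≡ 33 (mod 83) since 78·33 = 2574 ≡ 1, so λ ≡ 68·33 ≡ 3.
  x = λ² - 21 - 21 = 9 - 42 ≡ 50; y = λ·(21 - 50) - 39 ≡ 40. → (50, 40)
3A: (50, 40) + (21, 39). λ = (39 - 40)/(21 - 50) ≡ 82/54 mod 83. 54⁻¹ ≡ 20 (mod 83), so λ ≡ 63.
  x = λ² - 50 - 21 = 3969 - 71 ≡ 80; y = λ·(50 - 80) - 40 ≡ 62. → (80, 62)
3A = (80, 62).
Next 3B:
Repeated addition: build up to 3B.
2B: tangent at (15, 29): λ = (3·15² + 73)/(2·29) ≡ 1/58. 58⁻¹ ≡ 73 (mod 83), so λ ≡ 1·73 ≡ 73.
  x = λ² - 15 - 15 = 5329 - 30 ≡ 70; y = λ·(15 - 70) - 29 ≡ 23. → (70, 23)
3B: (70, 23) + (15, 29). λ = (29 - 23)/(15 - 70) ≡ 6/28 mod 83. 28⁻¹ ≡ 3 (mod 83) since 28·3 = 84 ≡ 1, so λ ≡ 18.
  x = λ² - 70 - 15 = 324 - 85 ≡ 73; y = λ·(70 - 73) - 23 ≡ 6. → (73, 6)
3B = (73, 6).
Finally 3A + 3B:
(80, 62) + (73, 6). λ = (6 - 62)/(73 - 80) ≡ 27/76 mod 83. 76⁻¹ ≡ 71 (mod 83), so λ ≡ 8.
  x = λ² - 80 - 73 = 64 - 153 ≡ 77; y = λ·(80 - 77) - 62 ≡ 45. → (77, 45)

(77, 45)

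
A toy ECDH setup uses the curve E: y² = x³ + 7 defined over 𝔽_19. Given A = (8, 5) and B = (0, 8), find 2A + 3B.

(0, 8)

First 2A:
Repeated addition: build up to 2A.
2A: tangent at (8, 5): λ = (3·8² + 0)/(2·5) ≡ 2/10. 10⁻¹ ≡ 2 (mod 19) since 10·2 = 20 ≡ 1, so λ ≡ 2·2 ≡ 4.
  x = λ² - 8 - 8 = 16 - 16 ≡ 0; y = λ·(8 - 0) - 5 ≡ 8. → (0, 8)
2A = (0, 8).
Next 3B:
Repeated addition: build up to 3B.
2B: tangent at (0, 8): λ = (3·0² + 0)/(2·8) ≡ 0/16. 16⁻¹ ≡ 6 (mod 19), so λ ≡ 0·6 ≡ 0.
  x = λ² - 0 - 0 = 0 - 0 ≡ 0; y = λ·(0 - 0) - 8 ≡ 11. → (0, 11)
3B: (0, 11) + (0, 8): same x and y₁ ≡ -y₂, so the sum is O.
3B = O.
Finally 2A + 3B:
(0, 8) + O = (0, 8) (identity).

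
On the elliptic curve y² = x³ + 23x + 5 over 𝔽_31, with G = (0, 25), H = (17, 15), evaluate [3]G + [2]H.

First 3G:
Repeated addition: build up to 3G.
2G: tangent at (0, 25): λ = (3·0² + 23)/(2·25) ≡ 23/19. 19⁻¹ ≡ 18 (mod 31) since 19·18 = 342 ≡ 1, so λ ≡ 23·18 ≡ 11.
  x = λ² - 0 - 0 = 121 - 0 ≡ 28; y = λ·(0 - 28) - 25 ≡ 8. → (28, 8)
3G: (28, 8) + (0, 25). λ = (25 - 8)/(0 - 28) ≡ 17/3 mod 31. 3⁻¹ ≡ 21 (mod 31), so λ ≡ 16.
  x = λ² - 28 - 0 = 256 - 28 ≡ 11; y = λ·(28 - 11) - 8 ≡ 16. → (11, 16)
3G = (11, 16).
Next 2H:
Repeated addition: build up to 2H.
2H: tangent at (17, 15): λ = (3·17² + 23)/(2·15) ≡ 22/30. 30⁻¹ ≡ 30 (mod 31) since 30·30 = 900 ≡ 1, so λ ≡ 22·30 ≡ 9.
  x = λ² - 17 - 17 = 81 - 34 ≡ 16; y = λ·(17 - 16) - 15 ≡ 25. → (16, 25)
2H = (16, 25).
Finally 3G + 2H:
(11, 16) + (16, 25). λ = (25 - 16)/(16 - 11) ≡ 9/5 mod 31. 5⁻¹ ≡ 25 (mod 31), so λ ≡ 8.
  x = λ² - 11 - 16 = 64 - 27 ≡ 6; y = λ·(11 - 6) - 16 ≡ 24. → (6, 24)

(6, 24)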